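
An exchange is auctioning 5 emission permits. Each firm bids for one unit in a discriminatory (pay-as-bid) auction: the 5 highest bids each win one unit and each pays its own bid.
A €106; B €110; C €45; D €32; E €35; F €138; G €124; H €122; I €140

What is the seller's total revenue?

Total revenue: €634

Bids ranked high→low: 140 (I), 138 (F), 124 (G), 122 (H), 110 (B), 106 (A), 45 (C), …
Winners (5 units): I, F, G, H, B.
Total revenue = 140 + 138 + 124 + 122 + 110 = €634.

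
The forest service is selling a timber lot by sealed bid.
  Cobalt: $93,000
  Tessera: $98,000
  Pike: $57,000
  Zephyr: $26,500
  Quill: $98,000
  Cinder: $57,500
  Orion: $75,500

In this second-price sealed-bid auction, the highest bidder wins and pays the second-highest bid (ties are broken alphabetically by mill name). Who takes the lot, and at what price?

Quill pays $98,000

Bids in order: 98,000 (Quill) > 98,000 (Tessera) > 93,000 (Cobalt) > 75,500 (Orion) > 57,500 (Cinder) > 57,000 (Pike) > …
Tie at $98,000 → Quill wins by tie-break.
Quill is highest; pays the second-highest bid, $98,000.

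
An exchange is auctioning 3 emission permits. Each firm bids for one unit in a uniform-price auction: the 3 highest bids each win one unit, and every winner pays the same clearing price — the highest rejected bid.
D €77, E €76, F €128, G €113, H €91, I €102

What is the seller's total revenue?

Sorting: 128 (F), 113 (G), 102 (I), 91 (H), 77 (D), …
The 3 highest are F, G, I.
Highest unsuccessful bid: €91 → clearing price.
Total revenue = 3 × €91 = €273.

Total revenue: €273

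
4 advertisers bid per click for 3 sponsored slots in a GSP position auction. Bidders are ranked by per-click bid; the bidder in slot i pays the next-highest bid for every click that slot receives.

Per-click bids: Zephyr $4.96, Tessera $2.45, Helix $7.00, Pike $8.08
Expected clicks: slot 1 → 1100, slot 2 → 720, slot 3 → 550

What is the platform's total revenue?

Ranked by bid: $8.08 (Pike) > $7.00 (Helix) > $4.96 (Zephyr) > $2.45 (Tessera)
Slot 1: Pike pays $7.00 × 1100 = $7700.00
Slot 2: Helix pays $4.96 × 720 = $3571.20
Slot 3: Zephyr pays $2.45 × 550 = $1347.50
Total = $12618.70

Total revenue: $12618.70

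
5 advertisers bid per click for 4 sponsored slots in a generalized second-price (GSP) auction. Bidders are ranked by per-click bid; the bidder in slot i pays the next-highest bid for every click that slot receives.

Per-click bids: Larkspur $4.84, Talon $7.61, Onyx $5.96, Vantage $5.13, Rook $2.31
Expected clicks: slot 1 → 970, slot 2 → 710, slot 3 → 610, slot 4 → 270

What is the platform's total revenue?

Ranked by bid: $7.61 (Talon) > $5.96 (Onyx) > $5.13 (Vantage) > $4.84 (Larkspur) > $2.31 (Rook)
Slot 1: Talon pays $5.96 × 970 = $5781.20
Slot 2: Onyx pays $5.13 × 710 = $3642.30
Slot 3: Vantage pays $4.84 × 610 = $2952.40
Slot 4: Larkspur pays $2.31 × 270 = $623.70
Total = $12999.60

Total revenue: $12999.60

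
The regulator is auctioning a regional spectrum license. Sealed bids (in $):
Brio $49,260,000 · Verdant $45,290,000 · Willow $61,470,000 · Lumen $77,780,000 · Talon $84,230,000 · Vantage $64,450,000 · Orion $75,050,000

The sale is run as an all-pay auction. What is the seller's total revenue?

All-pay auction: the highest bidder wins the item, but every bidder pays their own bid.
Sorting bids: 84,230,000 (Talon) > 77,780,000 (Lumen) > 75,050,000 (Orion) > 64,450,000 (Vantage) > 61,470,000 (Willow) > 49,260,000 (Brio) > …
Every bidder forfeits their bid regardless of winning.
Revenue = 49,260,000 + 45,290,000 + 61,470,000 + 77,780,000 + 84,230,000 + 64,450,000 + 75,050,000 = $457,530,000.

Total revenue: $457,530,000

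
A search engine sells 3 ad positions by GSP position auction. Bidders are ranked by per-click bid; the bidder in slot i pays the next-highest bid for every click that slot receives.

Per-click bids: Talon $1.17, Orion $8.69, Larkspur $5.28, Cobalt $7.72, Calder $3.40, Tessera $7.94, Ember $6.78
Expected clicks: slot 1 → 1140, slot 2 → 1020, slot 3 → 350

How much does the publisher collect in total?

Per-click bids in order: $8.69 (Orion) > $7.94 (Tessera) > $7.72 (Cobalt) > $6.78 (Ember) > …
Slot 1: Orion pays $7.94 × 1140 = $9051.60
Slot 2: Tessera pays $7.72 × 1020 = $7874.40
Slot 3: Cobalt pays $6.78 × 350 = $2373.00
Total = $19299.00

Total revenue: $19299.00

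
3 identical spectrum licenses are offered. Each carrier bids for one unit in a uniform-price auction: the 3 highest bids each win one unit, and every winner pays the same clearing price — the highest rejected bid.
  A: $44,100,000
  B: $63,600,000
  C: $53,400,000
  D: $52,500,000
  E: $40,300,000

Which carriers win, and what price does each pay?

Sorting: 63,600,000 (B), 53,400,000 (C), 52,500,000 (D), 44,100,000 (A), 40,300,000 (E)
Top 3: B, C, D.
Clearing price = highest rejected bid = $44,100,000.

B, C, D; each pays $44,100,000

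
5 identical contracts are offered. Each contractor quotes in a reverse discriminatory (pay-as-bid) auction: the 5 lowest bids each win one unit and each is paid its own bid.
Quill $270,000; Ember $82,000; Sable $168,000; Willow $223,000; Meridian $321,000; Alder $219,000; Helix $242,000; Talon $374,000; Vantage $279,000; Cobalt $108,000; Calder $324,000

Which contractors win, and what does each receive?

Ember $82,000, Cobalt $108,000, Sable $168,000, Alder $219,000, Willow $223,000

Ordering the bids: 82,000 (Ember), 108,000 (Cobalt), 168,000 (Sable), 219,000 (Alder), 223,000 (Willow), 242,000 (Helix), 270,000 (Quill), …
Winners (5 units): Ember, Cobalt, Sable, Alder, Willow.
Each winner is paid its own bid: Ember $82,000, Cobalt $108,000, Sable $168,000, Alder $219,000, Willow $223,000.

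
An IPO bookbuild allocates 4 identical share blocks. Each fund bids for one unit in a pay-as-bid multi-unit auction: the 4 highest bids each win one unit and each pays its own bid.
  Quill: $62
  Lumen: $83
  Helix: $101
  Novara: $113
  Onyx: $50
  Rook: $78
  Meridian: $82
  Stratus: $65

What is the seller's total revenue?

Total revenue: $379

Sorting: 113 (Novara), 101 (Helix), 83 (Lumen), 82 (Meridian), 78 (Rook), 65 (Stratus), …
Top 4: Novara, Helix, Lumen, Meridian.
Total revenue = 113 + 101 + 83 + 82 = $379.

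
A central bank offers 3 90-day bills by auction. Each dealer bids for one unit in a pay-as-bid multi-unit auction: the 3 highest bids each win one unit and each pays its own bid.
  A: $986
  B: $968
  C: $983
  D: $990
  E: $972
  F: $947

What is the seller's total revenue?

Bids ranked high→low: 990 (D), 986 (A), 983 (C), 972 (E), 968 (B), …
Winners (3 units): D, A, C.
Total revenue = 990 + 986 + 983 = $2,959.

Total revenue: $2,959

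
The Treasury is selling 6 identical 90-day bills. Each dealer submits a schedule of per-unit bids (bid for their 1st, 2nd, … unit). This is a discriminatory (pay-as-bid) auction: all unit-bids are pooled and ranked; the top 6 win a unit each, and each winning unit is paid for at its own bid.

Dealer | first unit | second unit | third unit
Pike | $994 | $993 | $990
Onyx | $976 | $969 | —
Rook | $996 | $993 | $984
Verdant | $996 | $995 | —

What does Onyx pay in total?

All unit-bids, highest first — top 6: 996 (Rook-1), 996 (Verdant-1), 995 (Verdant-2), 994 (Pike-1), 993 (Pike-2), 993 (Rook-2)
Next rejected bid: $990 (not a price — pay-as-bid).
Onyx wins no units.

Onyx pays $0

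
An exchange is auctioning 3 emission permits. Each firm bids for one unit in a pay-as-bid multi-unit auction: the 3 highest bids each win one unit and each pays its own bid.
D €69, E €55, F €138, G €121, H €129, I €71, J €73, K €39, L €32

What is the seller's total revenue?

Total revenue: €388

Ordering the bids: 138 (F), 129 (H), 121 (G), 73 (J), 71 (I), …
Winners (3 units): F, H, G.
Total revenue = 138 + 129 + 121 = €388.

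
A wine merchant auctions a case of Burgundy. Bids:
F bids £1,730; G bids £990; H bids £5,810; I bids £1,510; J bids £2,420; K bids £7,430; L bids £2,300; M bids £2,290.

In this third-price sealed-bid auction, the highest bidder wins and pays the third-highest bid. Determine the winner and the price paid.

K pays £2,420

Sorting bids: 7,430 (K) > 5,810 (H) > 2,420 (J) > 2,300 (L) > 2,290 (M) > 1,730 (F) > …
K is highest; pays the third-highest bid, £2,420.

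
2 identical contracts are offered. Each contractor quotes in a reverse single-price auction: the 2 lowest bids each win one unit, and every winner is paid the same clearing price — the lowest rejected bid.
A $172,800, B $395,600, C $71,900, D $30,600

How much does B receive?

B is paid $0

Ordering the bids: 30,600 (D), 71,900 (C), 172,800 (A), 395,600 (B)
Lowest 2: D, C.
Clearing price = lowest rejected bid = $172,800.
B does not win → is paid $0.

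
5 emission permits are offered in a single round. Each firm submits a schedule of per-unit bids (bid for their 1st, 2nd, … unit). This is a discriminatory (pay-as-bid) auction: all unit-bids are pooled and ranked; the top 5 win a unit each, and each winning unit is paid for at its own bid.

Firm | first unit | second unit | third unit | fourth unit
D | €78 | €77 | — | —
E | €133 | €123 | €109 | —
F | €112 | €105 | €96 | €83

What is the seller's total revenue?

Merging the schedules and taking the best 5: 133 (E-1), 123 (E-2), 112 (F-1), 109 (E-3), 105 (F-2)
Next rejected bid: €96 (not a price — pay-as-bid).
Each winning unit pays its own bid.
Revenue = 133 + 123 + 112 + 109 + 105 = €582.

Total revenue: €582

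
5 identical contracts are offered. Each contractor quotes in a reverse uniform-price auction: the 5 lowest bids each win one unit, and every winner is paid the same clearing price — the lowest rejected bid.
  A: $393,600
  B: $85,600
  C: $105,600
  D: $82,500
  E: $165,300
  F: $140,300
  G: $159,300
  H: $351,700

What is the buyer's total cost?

Ordering the bids: 82,500 (D), 85,600 (B), 105,600 (C), 140,300 (F), 159,300 (G), 165,300 (E), 351,700 (H), …
Lowest 5: D, B, C, F, G.
Clearing price = lowest rejected bid = $165,300.
Total cost = 5 × $165,300 = $826,500.

Total cost: $826,500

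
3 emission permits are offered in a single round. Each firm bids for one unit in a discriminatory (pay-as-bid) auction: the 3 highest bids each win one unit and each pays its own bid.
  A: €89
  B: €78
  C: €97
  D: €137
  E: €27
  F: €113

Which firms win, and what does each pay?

Sorting: 137 (D), 113 (F), 97 (C), 89 (A), 78 (B), …
Winners (3 units): D, F, C.
Each winner pays its own bid: D €137, F €113, C €97.

D €137, F €113, C €97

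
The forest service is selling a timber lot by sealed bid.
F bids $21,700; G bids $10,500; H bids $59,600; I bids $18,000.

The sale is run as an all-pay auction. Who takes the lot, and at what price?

H pays $59,600

Bids ranked: 59,600 (H) > 21,700 (F) > 18,000 (I) > 10,500 (G)
H is highest and takes the item; every bidder forfeits their bid.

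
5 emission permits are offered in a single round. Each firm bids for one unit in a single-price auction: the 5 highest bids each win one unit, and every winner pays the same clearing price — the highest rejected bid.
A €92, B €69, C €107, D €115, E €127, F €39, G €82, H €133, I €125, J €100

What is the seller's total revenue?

Total revenue: €500

Ordering the bids: 133 (H), 127 (E), 125 (I), 115 (D), 107 (C), 100 (J), 92 (A), …
The 5 highest are H, E, I, D, C.
First losing bid is J's €100, which sets the uniform price.
Total revenue = 5 × €100 = €500.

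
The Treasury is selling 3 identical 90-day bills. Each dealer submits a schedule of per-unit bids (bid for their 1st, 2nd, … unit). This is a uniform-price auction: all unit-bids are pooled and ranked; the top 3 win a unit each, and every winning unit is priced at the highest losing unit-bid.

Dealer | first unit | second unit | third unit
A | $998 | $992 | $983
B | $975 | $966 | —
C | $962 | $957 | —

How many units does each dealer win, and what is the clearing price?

All unit-bids, highest first — top 3: 998 (A-1), 992 (A-2), 983 (A-3)
Highest rejected unit-bid = $975.
Allocation: A 3.

A 3; clearing price $975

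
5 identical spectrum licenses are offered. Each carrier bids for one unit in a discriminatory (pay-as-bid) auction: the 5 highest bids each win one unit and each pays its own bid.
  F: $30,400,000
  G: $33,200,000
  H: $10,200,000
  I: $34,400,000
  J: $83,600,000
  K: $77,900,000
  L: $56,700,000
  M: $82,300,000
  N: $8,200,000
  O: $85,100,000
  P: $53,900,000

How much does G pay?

Ordering the bids: 85,100,000 (O), 83,600,000 (J), 82,300,000 (M), 77,900,000 (K), 56,700,000 (L), 53,900,000 (P), 34,400,000 (I), …
The 5 highest are O, J, M, K, L.
G does not win → $0.

G pays $0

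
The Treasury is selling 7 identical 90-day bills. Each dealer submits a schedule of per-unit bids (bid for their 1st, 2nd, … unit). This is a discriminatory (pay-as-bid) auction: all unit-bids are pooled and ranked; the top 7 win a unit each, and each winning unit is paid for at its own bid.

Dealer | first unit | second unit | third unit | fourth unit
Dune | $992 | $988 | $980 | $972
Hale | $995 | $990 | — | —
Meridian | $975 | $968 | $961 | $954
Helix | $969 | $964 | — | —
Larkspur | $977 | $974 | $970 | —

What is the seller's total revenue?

Total revenue: $6,897

Merging the schedules and taking the best 7: 995 (Hale-1), 992 (Dune-1), 990 (Hale-2), 988 (Dune-2), 980 (Dune-3), 977 (Larkspur-1), 975 (Meridian-1)
Next rejected bid: $974 (not a price — pay-as-bid).
Each winning unit pays its own bid.
Revenue = 995 + 992 + 990 + 988 + 980 + 977 + 975 = $6,897.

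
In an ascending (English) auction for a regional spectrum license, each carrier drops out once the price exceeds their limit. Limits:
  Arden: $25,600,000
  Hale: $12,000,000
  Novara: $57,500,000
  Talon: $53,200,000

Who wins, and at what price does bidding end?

Novara wins at $53,200,000

Sorting limits: 57,500,000 (Novara) > 53,200,000 (Talon) > 25,600,000 (Arden) > 12,000,000 (Hale)
Talon is the last rival to drop out, at $53,200,000; Novara remains and wins at that price.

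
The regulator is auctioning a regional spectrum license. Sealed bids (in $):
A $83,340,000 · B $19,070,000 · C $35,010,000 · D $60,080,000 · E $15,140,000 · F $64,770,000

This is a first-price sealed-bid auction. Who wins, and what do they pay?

A pays $83,340,000

First-price sealed-bid auction: the highest bidder wins and pays their own bid.
Sorting bids: 83,340,000 (A) > 64,770,000 (F) > 60,080,000 (D) > 35,010,000 (C) > 19,070,000 (B) > 15,140,000 (E)
First-price: A pays what they bid, $83,340,000.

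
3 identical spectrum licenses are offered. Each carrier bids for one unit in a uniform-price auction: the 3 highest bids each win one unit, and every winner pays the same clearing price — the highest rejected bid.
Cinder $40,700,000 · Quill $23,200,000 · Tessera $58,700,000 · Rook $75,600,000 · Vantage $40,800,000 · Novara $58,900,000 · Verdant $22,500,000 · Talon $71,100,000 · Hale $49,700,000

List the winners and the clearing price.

Sorting: 75,600,000 (Rook), 71,100,000 (Talon), 58,900,000 (Novara), 58,700,000 (Tessera), 49,700,000 (Hale), …
The 3 highest are Rook, Talon, Novara.
Clearing price = highest rejected bid = $58,700,000.

Rook, Talon, Novara; each pays $58,700,000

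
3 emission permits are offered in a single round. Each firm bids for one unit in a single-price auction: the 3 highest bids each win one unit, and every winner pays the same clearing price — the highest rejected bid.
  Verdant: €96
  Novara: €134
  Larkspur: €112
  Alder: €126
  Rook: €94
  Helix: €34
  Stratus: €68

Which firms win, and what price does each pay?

Bids ranked high→low: 134 (Novara), 126 (Alder), 112 (Larkspur), 96 (Verdant), 94 (Rook), …
Top 3: Novara, Alder, Larkspur.
Highest unsuccessful bid: €96 → clearing price.

Novara, Alder, Larkspur; each pays €96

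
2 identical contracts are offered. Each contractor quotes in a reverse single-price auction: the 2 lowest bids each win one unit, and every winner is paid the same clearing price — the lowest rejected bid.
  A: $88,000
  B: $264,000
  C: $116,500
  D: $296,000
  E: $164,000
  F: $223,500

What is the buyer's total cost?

Bids ranked low→high: 88,000 (A), 116,500 (C), 164,000 (E), 223,500 (F), …
The 2 lowest are A, C.
Clearing price = lowest rejected bid = $164,000.
Total cost = 2 × $164,000 = $328,000.

Total cost: $328,000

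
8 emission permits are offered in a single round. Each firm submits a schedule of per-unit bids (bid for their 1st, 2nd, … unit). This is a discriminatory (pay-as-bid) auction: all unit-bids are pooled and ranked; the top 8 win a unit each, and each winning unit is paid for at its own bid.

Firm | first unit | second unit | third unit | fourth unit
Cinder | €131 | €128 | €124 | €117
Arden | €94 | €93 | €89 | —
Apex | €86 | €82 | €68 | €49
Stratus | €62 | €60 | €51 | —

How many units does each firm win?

Merging the schedules and taking the best 8: 131 (Cinder-1), 128 (Cinder-2), 124 (Cinder-3), 117 (Cinder-4), 94 (Arden-1), 93 (Arden-2), 89 (Arden-3), 86 (Apex-1)
Next rejected bid: €82 (not a price — pay-as-bid).
Allocation: Apex 1, Arden 3, Cinder 4.

Apex 1, Arden 3, Cinder 4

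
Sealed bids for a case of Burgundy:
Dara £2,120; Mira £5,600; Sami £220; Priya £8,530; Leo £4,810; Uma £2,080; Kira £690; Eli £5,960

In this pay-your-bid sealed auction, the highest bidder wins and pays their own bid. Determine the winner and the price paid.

Pay-your-bid sealed auction: the highest bidder wins and pays their own bid.
Sorting bids: 8,530 (Priya) > 5,960 (Eli) > 5,600 (Mira) > 4,810 (Leo) > 2,120 (Dara) > 2,080 (Uma) > …
Priya is highest → pays own bid, £8,530.

Priya pays £8,530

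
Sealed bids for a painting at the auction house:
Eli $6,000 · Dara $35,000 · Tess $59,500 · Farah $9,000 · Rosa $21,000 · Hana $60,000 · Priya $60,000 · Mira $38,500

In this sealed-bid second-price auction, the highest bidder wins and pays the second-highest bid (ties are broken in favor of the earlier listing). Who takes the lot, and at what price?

Sorting bids: 60,000 (Hana) > 60,000 (Priya) > 59,500 (Tess) > 38,500 (Mira) > 35,000 (Dara) > 21,000 (Rosa) > …
Tie at $60,000 → Hana wins by tie-break.
Hana wins with the highest bid; price is set by the runner-up at $60,000.

Hana pays $60,000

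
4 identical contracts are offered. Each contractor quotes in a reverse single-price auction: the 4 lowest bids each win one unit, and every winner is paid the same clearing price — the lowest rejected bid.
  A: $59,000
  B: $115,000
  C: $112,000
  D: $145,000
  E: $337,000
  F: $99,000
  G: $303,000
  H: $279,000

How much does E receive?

Sorting: 59,000 (A), 99,000 (F), 112,000 (C), 115,000 (B), 145,000 (D), 279,000 (H), …
Lowest 4: A, F, C, B.
Clearing price = lowest rejected bid = $145,000.
E does not win → is paid $0.

E is paid $0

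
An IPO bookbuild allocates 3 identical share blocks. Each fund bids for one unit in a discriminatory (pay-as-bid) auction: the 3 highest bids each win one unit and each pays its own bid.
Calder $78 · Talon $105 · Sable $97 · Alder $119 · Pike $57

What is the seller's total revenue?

Total revenue: $321

Ordering the bids: 119 (Alder), 105 (Talon), 97 (Sable), 78 (Calder), 57 (Pike)
The 3 highest are Alder, Talon, Sable.
Total revenue = 119 + 105 + 97 = $321.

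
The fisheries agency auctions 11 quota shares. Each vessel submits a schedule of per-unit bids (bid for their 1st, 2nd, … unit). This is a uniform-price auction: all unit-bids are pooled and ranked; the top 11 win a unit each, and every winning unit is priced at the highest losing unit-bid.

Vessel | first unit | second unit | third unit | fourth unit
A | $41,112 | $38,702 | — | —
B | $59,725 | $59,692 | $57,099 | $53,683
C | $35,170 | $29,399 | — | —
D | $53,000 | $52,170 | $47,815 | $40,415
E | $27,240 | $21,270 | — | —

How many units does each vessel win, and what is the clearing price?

A 2, B 4, C 1, D 4; clearing price $29,399

Merging the schedules and taking the best 11: 59,725 (B-1), 59,692 (B-2), 57,099 (B-3), 53,683 (B-4), 53,000 (D-1), 52,170 (D-2), 47,815 (D-3), 41,112 (A-1), 40,415 (D-4), 38,702 (A-2), 35,170 (C-1)
The (k+1)-th unit-bid is $29,399.
Allocation: A 2, B 4, C 1, D 4.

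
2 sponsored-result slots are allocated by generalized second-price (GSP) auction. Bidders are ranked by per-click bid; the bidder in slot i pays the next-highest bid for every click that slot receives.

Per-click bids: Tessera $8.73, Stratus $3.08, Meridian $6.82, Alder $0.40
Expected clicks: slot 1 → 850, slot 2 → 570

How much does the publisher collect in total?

Per-click bids in order: $8.73 (Tessera) > $6.82 (Meridian) > $3.08 (Stratus) > …
Slot 1: Tessera pays $6.82 × 850 = $5797.00
Slot 2: Meridian pays $3.08 × 570 = $1755.60
Total = $7552.60

Total revenue: $7552.60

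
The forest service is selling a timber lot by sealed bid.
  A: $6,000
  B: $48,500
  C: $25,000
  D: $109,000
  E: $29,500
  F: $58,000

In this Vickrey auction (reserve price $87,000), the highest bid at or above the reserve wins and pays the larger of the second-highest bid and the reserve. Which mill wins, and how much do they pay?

Vickrey auction (reserve price $87,000): the highest bid at or above the reserve wins and pays the larger of the second-highest bid and the reserve.
Sorting bids: 109,000 (D) > 58,000 (F) > 48,500 (B) > 29,500 (E) > 25,000 (C) > 6,000 (A)
Highest eligible bid: D at $109,000.
Second-highest bid $58,000 is below the reserve $87,000, so the reserve binds → payment $87,000.

D pays $87,000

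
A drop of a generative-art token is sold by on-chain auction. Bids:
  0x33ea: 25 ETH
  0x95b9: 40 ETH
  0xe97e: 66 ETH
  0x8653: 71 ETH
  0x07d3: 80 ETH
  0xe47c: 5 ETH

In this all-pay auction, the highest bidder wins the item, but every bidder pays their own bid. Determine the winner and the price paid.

0x07d3 pays 80 ETH

Sorting bids: 80 (0x07d3) > 71 (0x8653) > 66 (0xe97e) > 40 (0x95b9) > 25 (0x33ea) > 5 (0xe47c)
0x07d3 is highest and takes the item; every bidder forfeits their bid.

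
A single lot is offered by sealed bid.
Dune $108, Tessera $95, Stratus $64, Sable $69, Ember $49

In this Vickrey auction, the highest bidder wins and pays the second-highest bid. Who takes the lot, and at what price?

Vickrey auction: the highest bidder wins and pays the second-highest bid.
Bids in order: 108 (Dune) > 95 (Tessera) > 69 (Sable) > 64 (Stratus) > 49 (Ember)
Dune wins with the highest bid; price is set by the runner-up at $95.

Dune pays $95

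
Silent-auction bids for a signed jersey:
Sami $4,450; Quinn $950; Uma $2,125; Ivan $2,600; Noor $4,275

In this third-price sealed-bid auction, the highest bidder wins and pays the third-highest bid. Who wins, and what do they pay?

Sami pays $2,600

Bids ranked: 4,450 (Sami) > 4,275 (Noor) > 2,600 (Ivan) > 2,125 (Uma) > 950 (Quinn)
Sami is highest; pays the third-highest bid, $2,600.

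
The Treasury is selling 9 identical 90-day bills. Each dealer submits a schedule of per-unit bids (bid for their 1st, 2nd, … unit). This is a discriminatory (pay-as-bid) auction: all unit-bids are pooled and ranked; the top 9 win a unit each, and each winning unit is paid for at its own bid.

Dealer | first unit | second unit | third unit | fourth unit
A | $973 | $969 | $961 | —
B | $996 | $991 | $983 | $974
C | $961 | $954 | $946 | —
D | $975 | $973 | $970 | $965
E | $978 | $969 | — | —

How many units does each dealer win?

A 1, B 4, D 3, E 1

Pooled unit-bids ranked (top 9): 996 (B-1), 991 (B-2), 983 (B-3), 978 (E-1), 975 (D-1), 974 (B-4), 973 (A-1), 973 (D-2), 970 (D-3)
Next rejected bid: $969 (not a price — pay-as-bid).
Allocation: A 1, B 4, D 3, E 1.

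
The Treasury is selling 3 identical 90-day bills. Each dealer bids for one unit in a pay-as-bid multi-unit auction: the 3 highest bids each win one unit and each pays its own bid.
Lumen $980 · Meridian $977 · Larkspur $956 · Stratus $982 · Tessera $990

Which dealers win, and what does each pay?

Tessera $990, Stratus $982, Lumen $980

Bids ranked high→low: 990 (Tessera), 982 (Stratus), 980 (Lumen), 977 (Meridian), 956 (Larkspur)
The 3 highest are Tessera, Stratus, Lumen.
Each winner pays its own bid: Tessera $990, Stratus $982, Lumen $980.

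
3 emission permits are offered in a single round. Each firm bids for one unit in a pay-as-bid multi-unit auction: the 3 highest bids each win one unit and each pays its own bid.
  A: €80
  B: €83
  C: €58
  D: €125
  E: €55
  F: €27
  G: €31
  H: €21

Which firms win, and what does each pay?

Ordering the bids: 125 (D), 83 (B), 80 (A), 58 (C), 55 (E), …
The 3 highest are D, B, A.
Each winner pays its own bid: D €125, B €83, A €80.

D €125, B €83, A €80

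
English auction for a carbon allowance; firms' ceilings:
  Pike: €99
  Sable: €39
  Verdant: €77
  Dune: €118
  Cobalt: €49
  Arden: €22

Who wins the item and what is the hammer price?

Dune wins at €99

Limits ranked: 118 (Dune) > 99 (Pike) > 77 (Verdant) > 49 (Cobalt) > 39 (Sable) > 22 (Arden)
Bidding ends when Pike exits at €99; Dune takes it.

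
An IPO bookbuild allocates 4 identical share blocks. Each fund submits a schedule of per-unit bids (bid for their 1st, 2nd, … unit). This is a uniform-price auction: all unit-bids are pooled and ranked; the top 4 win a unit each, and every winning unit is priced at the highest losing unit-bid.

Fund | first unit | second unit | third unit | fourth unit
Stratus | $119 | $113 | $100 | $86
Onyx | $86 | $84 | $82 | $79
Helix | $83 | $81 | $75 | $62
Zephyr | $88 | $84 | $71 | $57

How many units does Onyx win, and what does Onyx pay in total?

All unit-bids, highest first — top 4: 119 (Stratus-1), 113 (Stratus-2), 100 (Stratus-3), 88 (Zephyr-1)
First bid not allocated: $86.
Onyx wins 0 unit(s) at $86 each.

Onyx: 0 units, pays $0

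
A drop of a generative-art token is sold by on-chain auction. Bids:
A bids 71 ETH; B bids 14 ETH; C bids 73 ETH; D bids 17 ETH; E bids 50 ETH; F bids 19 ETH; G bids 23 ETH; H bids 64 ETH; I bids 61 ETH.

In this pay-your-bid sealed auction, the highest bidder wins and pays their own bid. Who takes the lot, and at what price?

C pays 73 ETH

Pay-your-bid sealed auction: the highest bidder wins and pays their own bid.
Sorting bids: 73 (C) > 71 (A) > 64 (H) > 61 (I) > 50 (E) > 23 (G) > …
First-price: C pays what they bid, 73 ETH.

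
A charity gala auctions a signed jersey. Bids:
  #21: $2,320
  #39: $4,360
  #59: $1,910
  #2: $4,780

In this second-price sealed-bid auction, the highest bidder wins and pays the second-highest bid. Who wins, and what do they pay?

#2 pays $4,360

Bids in order: 4,780 (#2) > 4,360 (#39) > 2,320 (#21) > 1,910 (#59)
#2 is highest; pays the second-highest bid, $4,360.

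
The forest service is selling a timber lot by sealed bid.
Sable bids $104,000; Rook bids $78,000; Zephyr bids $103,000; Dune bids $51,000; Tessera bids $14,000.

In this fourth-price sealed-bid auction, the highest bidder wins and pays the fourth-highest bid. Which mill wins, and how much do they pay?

Bids ranked: 104,000 (Sable) > 103,000 (Zephyr) > 78,000 (Rook) > 51,000 (Dune) > 14,000 (Tessera)
Sable is highest; pays the fourth-highest bid, $51,000.

Sable pays $51,000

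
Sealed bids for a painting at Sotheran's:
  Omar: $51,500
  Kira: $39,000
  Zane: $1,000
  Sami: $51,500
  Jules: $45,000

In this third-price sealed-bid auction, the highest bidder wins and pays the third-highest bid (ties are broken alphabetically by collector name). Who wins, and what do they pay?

Omar pays $45,000

Third-price sealed-bid auction: the highest bidder wins and pays the third-highest bid.
Sorting bids: 51,500 (Omar) > 51,500 (Sami) > 45,000 (Jules) > 39,000 (Kira) > 1,000 (Zane)
Omar and Sami tie at $51,500; tie-break gives it to Omar.
Omar is highest; pays the third-highest bid, $45,000.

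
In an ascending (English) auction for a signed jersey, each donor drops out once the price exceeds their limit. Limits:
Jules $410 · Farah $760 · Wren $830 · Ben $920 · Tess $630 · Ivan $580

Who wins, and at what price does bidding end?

Limits in order: 920 (Ben) > 830 (Wren) > 760 (Farah) > 630 (Tess) > 580 (Ivan) > 410 (Jules)
Wren is the last rival to drop out, at $830; Ben remains and wins at that price.

Ben wins at $830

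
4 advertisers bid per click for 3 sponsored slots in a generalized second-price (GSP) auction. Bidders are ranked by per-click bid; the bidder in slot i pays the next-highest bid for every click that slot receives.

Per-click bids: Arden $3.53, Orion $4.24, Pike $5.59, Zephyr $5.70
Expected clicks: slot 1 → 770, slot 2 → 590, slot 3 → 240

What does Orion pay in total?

Orion pays $847.20

Per-click bids in order: $5.70 (Zephyr) > $5.59 (Pike) > $4.24 (Orion) > $3.53 (Arden)
Orion holds slot 3 → pays next bid $3.53 × 240 clicks = $847.20.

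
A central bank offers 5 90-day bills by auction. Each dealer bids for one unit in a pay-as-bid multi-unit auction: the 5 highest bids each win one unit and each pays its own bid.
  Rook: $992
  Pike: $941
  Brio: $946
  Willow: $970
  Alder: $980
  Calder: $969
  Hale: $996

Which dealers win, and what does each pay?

Ordering the bids: 996 (Hale), 992 (Rook), 980 (Alder), 970 (Willow), 969 (Calder), 946 (Brio), 941 (Pike)
The 5 highest are Hale, Rook, Alder, Willow, Calder.
Each winner pays its own bid: Hale $996, Rook $992, Alder $980, Willow $970, Calder $969.

Hale $996, Rook $992, Alder $980, Willow $970, Calder $969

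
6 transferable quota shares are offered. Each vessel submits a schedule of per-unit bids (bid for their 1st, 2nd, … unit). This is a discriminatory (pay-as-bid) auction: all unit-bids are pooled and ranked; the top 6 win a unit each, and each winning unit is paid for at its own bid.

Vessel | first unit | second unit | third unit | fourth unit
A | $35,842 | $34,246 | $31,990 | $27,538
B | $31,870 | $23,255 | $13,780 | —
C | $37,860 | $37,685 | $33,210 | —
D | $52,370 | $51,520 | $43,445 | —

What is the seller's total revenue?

Total revenue: $258,722

Pooled unit-bids ranked (top 6): 52,370 (D-1), 51,520 (D-2), 43,445 (D-3), 37,860 (C-1), 37,685 (C-2), 35,842 (A-1)
Next rejected bid: $34,246 (not a price — pay-as-bid).
Each winning unit pays its own bid.
Revenue = 52,370 + 51,520 + 43,445 + 37,860 + 37,685 + 35,842 = $258,722.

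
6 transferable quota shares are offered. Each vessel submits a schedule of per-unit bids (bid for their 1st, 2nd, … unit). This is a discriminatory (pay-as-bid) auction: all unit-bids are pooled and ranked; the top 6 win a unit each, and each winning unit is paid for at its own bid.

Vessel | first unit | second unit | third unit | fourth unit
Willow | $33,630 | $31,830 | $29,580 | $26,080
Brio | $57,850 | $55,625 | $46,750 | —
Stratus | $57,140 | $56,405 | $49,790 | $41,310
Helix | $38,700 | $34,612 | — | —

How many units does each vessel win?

Brio 3, Stratus 3

Merging the schedules and taking the best 6: 57,850 (Brio-1), 57,140 (Stratus-1), 56,405 (Stratus-2), 55,625 (Brio-2), 49,790 (Stratus-3), 46,750 (Brio-3)
Next rejected bid: $41,310 (not a price — pay-as-bid).
Allocation: Brio 3, Stratus 3.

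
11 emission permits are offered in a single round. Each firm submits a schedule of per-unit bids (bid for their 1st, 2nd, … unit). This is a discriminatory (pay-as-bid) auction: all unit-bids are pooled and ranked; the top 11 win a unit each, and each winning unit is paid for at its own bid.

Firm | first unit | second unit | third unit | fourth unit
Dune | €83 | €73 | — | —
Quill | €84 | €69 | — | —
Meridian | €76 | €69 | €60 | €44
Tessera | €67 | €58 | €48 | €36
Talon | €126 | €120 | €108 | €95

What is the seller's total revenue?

Pooled unit-bids ranked (top 11): 126 (Talon-1), 120 (Talon-2), 108 (Talon-3), 95 (Talon-4), 84 (Quill-1), 83 (Dune-1), 76 (Meridian-1), 73 (Dune-2), 69 (Quill-2), 69 (Meridian-2), 67 (Tessera-1)
Next rejected bid: €60 (not a price — pay-as-bid).
Each winning unit pays its own bid.
Revenue = 126 + 120 + 108 + 95 + 84 + 83 + 76 + 73 + 69 + 69 + 67 = €970.

Total revenue: €970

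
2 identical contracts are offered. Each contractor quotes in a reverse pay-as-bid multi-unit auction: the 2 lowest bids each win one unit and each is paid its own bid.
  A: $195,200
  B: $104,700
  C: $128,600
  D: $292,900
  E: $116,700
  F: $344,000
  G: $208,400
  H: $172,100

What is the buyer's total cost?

Total cost: $221,400

Ordering the bids: 104,700 (B), 116,700 (E), 128,600 (C), 172,100 (H), …
Winners (2 units): B, E.
Total cost = 104,700 + 116,700 = $221,400.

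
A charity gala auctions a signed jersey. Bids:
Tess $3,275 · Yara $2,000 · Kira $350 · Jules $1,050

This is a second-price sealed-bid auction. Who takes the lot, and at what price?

Tess pays $2,000

Sorting bids: 3,275 (Tess) > 2,000 (Yara) > 1,050 (Jules) > 350 (Kira)
Tess is highest; pays the second-highest bid, $2,000.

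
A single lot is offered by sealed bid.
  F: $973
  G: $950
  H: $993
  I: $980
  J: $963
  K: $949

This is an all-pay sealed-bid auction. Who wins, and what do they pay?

Sorting bids: 993 (H) > 980 (I) > 973 (F) > 963 (J) > 950 (G) > 949 (K)
H is highest and takes the item; every bidder forfeits their bid.

H pays $993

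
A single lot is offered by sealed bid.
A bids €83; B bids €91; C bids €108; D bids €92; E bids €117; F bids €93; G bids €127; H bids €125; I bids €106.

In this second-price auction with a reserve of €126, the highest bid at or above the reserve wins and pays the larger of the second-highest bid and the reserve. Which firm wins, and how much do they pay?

G pays €126

Second-price auction with a reserve of €126: the highest bid at or above the reserve wins and pays the larger of the second-highest bid and the reserve.
Bids ranked: 127 (G) > 125 (H) > 117 (E) > 108 (C) > 106 (I) > 93 (F) > …
G has the top bid at or above the reserve (€127).
max(second-highest €125, reserve €126) = €126.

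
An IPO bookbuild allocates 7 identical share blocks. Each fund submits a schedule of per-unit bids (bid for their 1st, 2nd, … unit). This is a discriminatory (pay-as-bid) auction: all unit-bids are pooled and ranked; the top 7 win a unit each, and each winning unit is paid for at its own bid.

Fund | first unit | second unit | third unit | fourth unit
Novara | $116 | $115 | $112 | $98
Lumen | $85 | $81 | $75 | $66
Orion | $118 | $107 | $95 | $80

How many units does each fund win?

Pooled unit-bids ranked (top 7): 118 (Orion-1), 116 (Novara-1), 115 (Novara-2), 112 (Novara-3), 107 (Orion-2), 98 (Novara-4), 95 (Orion-3)
Next rejected bid: $85 (not a price — pay-as-bid).
Allocation: Novara 4, Orion 3.

Novara 4, Orion 3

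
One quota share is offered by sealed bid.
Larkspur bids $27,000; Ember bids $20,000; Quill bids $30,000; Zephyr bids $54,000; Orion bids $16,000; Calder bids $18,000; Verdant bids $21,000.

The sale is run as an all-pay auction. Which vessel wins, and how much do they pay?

Rule: the highest bidder wins the item, but every bidder pays their own bid.
Bids ranked: 54,000 (Zephyr) > 30,000 (Quill) > 27,000 (Larkspur) > 21,000 (Verdant) > 20,000 (Ember) > 18,000 (Calder) > …
Zephyr is highest and takes the item; every bidder forfeits their bid.

Zephyr pays $54,000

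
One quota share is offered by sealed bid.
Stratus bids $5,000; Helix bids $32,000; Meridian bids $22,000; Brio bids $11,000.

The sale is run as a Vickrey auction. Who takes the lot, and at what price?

Helix pays $22,000

Bids ranked: 32,000 (Helix) > 22,000 (Meridian) > 11,000 (Brio) > 5,000 (Stratus)
Helix wins with the highest bid; price is set by the runner-up at $22,000.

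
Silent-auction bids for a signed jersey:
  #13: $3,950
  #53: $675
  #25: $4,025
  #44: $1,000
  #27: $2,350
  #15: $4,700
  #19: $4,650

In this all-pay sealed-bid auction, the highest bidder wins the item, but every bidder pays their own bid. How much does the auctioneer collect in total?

Total revenue: $21,350

Bids ranked: 4,700 (#15) > 4,650 (#19) > 4,025 (#25) > 3,950 (#13) > 2,350 (#27) > 1,000 (#44) > …
Every bidder forfeits their bid regardless of winning.
Revenue = 3,950 + 675 + 4,025 + 1,000 + 2,350 + 4,700 + 4,650 = $21,350.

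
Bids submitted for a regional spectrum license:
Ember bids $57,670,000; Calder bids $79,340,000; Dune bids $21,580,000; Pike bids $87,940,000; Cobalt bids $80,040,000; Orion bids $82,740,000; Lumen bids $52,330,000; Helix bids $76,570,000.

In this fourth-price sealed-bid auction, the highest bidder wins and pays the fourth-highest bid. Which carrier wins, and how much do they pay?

Pike pays $79,340,000

Sorting bids: 87,940,000 (Pike) > 82,740,000 (Orion) > 80,040,000 (Cobalt) > 79,340,000 (Calder) > 76,570,000 (Helix) > 57,670,000 (Ember) > …
Pike is highest; pays the fourth-highest bid, $79,340,000.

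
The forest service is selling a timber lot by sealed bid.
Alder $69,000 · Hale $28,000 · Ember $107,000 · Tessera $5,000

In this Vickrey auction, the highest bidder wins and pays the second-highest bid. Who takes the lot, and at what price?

Ember pays $69,000

Bids ranked: 107,000 (Ember) > 69,000 (Alder) > 28,000 (Hale) > 5,000 (Tessera)
Ember wins with the highest bid; price is set by the runner-up at $69,000.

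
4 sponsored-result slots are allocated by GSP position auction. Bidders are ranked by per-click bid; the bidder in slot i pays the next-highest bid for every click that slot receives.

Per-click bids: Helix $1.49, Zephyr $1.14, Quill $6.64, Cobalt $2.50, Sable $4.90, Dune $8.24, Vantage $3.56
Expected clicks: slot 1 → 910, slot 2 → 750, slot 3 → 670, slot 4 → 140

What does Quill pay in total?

Quill pays $3675.00

Per-click bids in order: $8.24 (Dune) > $6.64 (Quill) > $4.90 (Sable) > $3.56 (Vantage) > $2.50 (Cobalt) > …
Quill holds slot 2 → pays next bid $4.90 × 750 clicks = $3675.00.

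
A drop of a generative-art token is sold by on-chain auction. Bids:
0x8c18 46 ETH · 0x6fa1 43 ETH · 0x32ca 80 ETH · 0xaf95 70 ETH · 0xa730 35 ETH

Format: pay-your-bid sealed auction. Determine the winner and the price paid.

Bids in order: 80 (0x32ca) > 70 (0xaf95) > 46 (0x8c18) > 43 (0x6fa1) > 35 (0xa730)
First-price: 0x32ca pays what they bid, 80 ETH.

0x32ca pays 80 ETH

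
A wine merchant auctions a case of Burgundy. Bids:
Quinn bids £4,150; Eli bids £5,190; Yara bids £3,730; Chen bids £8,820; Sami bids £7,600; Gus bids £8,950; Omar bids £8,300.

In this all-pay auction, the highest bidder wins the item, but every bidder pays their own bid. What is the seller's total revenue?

Rule: the highest bidder wins the item, but every bidder pays their own bid.
Bids ranked: 8,950 (Gus) > 8,820 (Chen) > 8,300 (Omar) > 7,600 (Sami) > 5,190 (Eli) > 4,150 (Quinn) > …
Every bidder forfeits their bid regardless of winning.
Revenue = 4,150 + 5,190 + 3,730 + 8,820 + 7,600 + 8,950 + 8,300 = £46,740.

Total revenue: £46,740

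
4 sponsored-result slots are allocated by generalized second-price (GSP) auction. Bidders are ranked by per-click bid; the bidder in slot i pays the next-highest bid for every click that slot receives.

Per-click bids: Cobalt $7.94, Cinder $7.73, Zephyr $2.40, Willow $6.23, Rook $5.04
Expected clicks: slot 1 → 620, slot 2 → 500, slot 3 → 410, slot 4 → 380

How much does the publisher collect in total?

Total revenue: $10886.00

Per-click bids in order: $7.94 (Cobalt) > $7.73 (Cinder) > $6.23 (Willow) > $5.04 (Rook) > $2.40 (Zephyr)
Slot 1: Cobalt pays $7.73 × 620 = $4792.60
Slot 2: Cinder pays $6.23 × 500 = $3115.00
Slot 3: Willow pays $5.04 × 410 = $2066.40
Slot 4: Rook pays $2.40 × 380 = $912.00
Total = $10886.00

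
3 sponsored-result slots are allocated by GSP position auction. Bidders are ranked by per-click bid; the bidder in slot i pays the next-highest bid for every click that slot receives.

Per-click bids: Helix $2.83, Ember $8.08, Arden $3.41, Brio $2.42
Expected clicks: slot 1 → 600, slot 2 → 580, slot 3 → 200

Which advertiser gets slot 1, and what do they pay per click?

Ember; $3.41 per click

Ranked by bid: $8.08 (Ember) > $3.41 (Arden) > $2.83 (Helix) > $2.42 (Brio)
Slot 1 goes to the first-ranked bidder, Ember, who pays the next bid down: $3.41/click.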